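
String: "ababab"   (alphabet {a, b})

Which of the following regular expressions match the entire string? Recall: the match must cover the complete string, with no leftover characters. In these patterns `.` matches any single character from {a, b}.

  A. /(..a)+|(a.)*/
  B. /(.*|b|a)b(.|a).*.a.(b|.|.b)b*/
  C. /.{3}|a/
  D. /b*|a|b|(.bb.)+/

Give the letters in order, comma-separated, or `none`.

A

A → match
B → no match
C → no match
D → no match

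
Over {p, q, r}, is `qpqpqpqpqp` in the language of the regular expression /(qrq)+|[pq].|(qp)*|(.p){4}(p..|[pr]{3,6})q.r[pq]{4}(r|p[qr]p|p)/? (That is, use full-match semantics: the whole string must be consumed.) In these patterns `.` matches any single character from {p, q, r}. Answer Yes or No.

Yes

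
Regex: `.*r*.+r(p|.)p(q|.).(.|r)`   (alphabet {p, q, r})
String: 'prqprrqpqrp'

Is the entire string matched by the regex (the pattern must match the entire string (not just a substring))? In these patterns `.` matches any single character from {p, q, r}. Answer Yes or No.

Yes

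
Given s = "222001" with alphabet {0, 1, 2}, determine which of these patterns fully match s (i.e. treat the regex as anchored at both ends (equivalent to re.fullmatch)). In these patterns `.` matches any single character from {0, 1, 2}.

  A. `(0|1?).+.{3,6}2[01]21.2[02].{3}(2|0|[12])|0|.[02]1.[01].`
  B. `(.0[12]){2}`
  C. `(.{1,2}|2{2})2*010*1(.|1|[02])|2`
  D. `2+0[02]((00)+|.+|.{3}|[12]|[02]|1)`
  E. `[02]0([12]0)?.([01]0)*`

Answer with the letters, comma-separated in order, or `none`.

D

A → no match
B → no match
C → no match
D → match
E → no match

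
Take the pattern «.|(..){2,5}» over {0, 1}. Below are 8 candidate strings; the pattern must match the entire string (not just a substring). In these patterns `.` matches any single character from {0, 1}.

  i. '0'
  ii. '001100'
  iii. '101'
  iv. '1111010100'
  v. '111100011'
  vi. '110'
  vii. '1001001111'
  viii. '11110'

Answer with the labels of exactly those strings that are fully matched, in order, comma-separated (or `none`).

i, ii, iv, vii

i. '0' → match
ii. '001100' → match
iii. '101' → no match
iv. '1111010100' → match
v. '111100011' → no match
vi. '110' → no match
vii. '1001001111' → match
viii. '11110' → no match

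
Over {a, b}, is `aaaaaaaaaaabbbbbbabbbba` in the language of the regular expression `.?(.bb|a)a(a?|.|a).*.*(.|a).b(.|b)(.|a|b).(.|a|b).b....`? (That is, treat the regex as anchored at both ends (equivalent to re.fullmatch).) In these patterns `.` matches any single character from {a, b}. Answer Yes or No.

Yes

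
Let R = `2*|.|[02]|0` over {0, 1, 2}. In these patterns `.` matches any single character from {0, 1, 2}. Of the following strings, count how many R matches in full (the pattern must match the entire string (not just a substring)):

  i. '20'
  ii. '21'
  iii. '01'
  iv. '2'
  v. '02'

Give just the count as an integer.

i. '20' → no match
ii. '21' → no match
iii. '01' → no match
iv. '2' → match
v. '02' → no match
Total matched: 1

1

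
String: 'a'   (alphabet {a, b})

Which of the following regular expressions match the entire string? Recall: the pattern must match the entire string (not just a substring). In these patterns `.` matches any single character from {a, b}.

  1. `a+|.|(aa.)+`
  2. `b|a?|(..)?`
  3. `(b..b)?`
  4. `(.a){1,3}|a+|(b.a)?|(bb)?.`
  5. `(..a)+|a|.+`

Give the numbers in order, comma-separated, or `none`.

1 → match
2 → match
3 → no match
4 → match
5 → match

1, 2, 4, 5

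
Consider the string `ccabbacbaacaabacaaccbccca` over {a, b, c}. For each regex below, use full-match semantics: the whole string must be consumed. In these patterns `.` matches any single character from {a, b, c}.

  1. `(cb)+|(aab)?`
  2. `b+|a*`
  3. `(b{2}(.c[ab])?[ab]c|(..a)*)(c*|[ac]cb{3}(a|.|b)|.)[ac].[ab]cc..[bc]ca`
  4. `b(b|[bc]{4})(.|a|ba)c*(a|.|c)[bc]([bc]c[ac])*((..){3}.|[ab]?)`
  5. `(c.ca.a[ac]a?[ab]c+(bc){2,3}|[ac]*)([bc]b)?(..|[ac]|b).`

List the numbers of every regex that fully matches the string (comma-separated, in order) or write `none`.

3

1 → no match
2 → no match
3 → match
4 → no match — must start with `b`
5 → no match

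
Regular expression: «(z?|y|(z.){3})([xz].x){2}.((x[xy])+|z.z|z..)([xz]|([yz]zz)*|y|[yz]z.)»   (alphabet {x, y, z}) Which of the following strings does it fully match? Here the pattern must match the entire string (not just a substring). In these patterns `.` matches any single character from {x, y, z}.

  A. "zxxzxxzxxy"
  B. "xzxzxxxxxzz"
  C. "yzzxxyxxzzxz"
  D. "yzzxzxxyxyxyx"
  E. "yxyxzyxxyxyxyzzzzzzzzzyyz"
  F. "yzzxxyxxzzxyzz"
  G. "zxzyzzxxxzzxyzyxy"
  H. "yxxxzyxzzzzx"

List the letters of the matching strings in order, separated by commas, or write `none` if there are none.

A, C, D, F, G, H

A → match
B → no match
C → match
D → match
E → no match
F → match
G → match
H → match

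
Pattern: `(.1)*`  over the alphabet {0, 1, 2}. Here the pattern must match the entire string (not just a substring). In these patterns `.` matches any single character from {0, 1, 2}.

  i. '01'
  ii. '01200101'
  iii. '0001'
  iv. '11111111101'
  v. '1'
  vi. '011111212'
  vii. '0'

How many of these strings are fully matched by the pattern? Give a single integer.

1

i → match
ii → no match
iii → no match
iv → no match
v → no match
vi → no match
vii → no match
Total matched: 1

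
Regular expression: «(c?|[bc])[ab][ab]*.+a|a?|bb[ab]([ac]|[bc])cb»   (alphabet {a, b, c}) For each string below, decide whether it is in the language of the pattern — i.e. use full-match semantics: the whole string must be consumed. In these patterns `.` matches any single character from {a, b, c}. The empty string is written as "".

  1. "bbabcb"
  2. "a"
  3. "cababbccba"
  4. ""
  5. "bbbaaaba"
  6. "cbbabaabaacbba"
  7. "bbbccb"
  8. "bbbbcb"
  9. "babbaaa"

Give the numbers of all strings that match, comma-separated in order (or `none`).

1, 2, 3, 4, 5, 6, 7, 8, 9

1 → match
2 → match
3 → match
4 → match
5 → match
6 → match
7 → match
8 → match
9 → match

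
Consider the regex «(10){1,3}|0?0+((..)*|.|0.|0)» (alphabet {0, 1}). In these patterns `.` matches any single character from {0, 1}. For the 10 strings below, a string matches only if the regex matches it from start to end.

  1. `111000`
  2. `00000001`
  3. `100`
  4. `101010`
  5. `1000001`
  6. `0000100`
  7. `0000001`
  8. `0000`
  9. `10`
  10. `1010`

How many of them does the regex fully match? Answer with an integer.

1 → no match
2 → match
3 → no match
4 → match
5 → no match
6 → match
7 → match
8 → match
9 → match
10 → match
Total matched: 7

7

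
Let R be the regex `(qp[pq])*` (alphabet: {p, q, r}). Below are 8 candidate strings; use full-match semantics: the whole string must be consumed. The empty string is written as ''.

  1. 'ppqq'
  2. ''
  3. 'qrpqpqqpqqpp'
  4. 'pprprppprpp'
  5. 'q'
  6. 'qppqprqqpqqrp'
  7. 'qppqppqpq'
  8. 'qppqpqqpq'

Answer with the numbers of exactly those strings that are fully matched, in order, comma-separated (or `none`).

1 → no match
2 → match
3 → no match
4 → no match
5 → no match
6 → no match
7 → match
8 → match

2, 7, 8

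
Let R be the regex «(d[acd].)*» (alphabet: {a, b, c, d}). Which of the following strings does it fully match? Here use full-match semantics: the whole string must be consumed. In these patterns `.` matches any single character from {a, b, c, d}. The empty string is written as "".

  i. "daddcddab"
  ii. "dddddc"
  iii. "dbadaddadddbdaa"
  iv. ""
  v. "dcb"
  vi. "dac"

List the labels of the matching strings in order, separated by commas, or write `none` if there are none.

i → match
ii → match
iii → no match
iv → match
v → match
vi → match

i, ii, iv, v, vi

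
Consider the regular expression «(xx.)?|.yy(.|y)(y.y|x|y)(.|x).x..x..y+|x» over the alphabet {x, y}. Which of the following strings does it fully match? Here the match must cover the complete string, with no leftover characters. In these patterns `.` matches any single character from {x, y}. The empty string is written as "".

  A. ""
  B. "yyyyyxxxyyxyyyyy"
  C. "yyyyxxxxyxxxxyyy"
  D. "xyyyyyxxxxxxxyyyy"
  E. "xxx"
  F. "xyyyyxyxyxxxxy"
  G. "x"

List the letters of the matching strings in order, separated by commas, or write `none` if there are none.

A, B, C, D, E, F, G

A → match
B → match
C → match
D → match
E → match
F → match
G → match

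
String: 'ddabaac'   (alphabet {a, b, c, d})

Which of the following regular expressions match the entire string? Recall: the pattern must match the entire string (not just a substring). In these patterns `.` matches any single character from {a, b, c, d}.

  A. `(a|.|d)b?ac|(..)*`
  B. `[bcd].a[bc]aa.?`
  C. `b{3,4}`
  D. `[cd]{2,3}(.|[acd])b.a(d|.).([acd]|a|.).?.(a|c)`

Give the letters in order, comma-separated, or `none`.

B

A → no match
B → match
C → no match — must start with 'b'
D → no match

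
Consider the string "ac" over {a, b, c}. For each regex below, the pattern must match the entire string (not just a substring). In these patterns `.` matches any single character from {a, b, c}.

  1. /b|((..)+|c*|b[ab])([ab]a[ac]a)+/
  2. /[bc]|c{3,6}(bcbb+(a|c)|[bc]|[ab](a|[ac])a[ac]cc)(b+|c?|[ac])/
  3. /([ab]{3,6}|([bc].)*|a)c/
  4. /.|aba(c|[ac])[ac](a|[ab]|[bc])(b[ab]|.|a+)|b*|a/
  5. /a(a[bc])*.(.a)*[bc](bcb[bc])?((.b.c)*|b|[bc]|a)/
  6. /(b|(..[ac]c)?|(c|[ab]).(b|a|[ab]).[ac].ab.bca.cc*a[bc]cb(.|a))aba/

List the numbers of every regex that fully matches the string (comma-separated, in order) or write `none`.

3

1 → no match
2 → no match
3 → match
4 → no match
5 → no match
6 → no match — must end with "aba"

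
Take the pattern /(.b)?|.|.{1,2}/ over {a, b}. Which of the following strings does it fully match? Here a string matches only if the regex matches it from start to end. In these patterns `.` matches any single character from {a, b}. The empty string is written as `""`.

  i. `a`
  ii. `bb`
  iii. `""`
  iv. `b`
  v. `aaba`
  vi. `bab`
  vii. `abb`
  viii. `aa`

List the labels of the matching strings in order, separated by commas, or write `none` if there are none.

i. `a` → match
ii. `bb` → match
iii. `""` → match
iv. `b` → match
v. `aaba` → no match
vi. `bab` → no match
vii. `abb` → no match
viii. `aa` → match

i, ii, iii, iv, viii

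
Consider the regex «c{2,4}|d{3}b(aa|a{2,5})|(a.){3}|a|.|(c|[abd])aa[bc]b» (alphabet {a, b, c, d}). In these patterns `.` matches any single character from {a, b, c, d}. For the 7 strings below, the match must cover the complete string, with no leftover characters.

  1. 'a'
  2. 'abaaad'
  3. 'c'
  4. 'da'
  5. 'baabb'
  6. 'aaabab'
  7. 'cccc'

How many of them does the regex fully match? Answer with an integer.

6

1 → match
2 → match
3 → match
4 → no match
5 → match
6 → match
7 → match
Total matched: 6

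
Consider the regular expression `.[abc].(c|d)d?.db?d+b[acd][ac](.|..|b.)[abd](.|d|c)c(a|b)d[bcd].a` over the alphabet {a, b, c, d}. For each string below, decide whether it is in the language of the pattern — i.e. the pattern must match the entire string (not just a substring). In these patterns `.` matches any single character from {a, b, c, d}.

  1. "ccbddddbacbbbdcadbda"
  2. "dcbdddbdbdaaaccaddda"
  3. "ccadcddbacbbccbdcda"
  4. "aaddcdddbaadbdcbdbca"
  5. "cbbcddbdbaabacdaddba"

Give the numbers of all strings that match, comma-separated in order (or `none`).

1, 2, 3, 4

1 → match
2 → match
3 → match
4 → match
5 → no match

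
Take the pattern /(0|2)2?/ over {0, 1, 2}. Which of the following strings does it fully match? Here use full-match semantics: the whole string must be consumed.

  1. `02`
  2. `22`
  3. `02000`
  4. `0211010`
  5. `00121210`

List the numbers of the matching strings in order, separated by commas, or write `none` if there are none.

1, 2

1 → match
2 → match
3 → no match
4 → no match
5 → no match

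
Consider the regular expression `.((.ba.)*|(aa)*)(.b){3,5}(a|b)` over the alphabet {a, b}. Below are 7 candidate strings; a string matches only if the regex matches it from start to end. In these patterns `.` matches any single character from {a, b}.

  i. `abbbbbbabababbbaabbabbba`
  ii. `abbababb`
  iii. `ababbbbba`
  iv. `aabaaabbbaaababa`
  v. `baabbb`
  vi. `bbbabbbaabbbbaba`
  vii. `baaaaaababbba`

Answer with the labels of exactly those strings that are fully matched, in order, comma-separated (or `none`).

i → no match
ii. `abbababb` → match
iii. `ababbbbba` → no match
iv → no match
v. `baabbb` → no match
vi → match
vii → no match

ii, vi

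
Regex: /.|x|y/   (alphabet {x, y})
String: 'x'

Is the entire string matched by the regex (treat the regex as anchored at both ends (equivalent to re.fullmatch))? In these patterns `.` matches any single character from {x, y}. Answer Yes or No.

Yes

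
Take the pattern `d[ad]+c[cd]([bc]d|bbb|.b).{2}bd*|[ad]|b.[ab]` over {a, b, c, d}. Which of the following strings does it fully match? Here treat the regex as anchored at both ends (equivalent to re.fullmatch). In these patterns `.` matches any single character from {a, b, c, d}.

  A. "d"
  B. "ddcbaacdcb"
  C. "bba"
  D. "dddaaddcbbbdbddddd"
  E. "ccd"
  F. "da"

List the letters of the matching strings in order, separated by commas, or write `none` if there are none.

A, C

A → match
B → no match
C → match
D → no match
E → no match
F → no match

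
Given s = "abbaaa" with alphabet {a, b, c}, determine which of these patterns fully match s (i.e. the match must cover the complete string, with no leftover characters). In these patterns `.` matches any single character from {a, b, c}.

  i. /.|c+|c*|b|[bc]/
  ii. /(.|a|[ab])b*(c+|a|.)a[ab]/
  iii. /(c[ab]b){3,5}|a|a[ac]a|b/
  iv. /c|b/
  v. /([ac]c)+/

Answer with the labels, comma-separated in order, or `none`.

i → no match
ii → match
iii → no match
iv → no match
v → no match — must end with "c"

ii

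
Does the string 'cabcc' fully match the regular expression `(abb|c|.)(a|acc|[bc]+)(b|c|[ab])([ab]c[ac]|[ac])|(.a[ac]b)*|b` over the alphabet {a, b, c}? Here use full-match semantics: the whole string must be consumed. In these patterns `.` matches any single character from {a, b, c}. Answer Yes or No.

No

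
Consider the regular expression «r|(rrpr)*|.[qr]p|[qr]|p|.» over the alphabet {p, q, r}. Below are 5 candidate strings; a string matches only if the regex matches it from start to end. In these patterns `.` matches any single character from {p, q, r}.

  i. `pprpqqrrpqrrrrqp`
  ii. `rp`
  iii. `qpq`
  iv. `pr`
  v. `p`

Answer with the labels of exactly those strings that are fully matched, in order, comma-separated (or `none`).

i → no match
ii → no match
iii → no match
iv → no match
v → match

v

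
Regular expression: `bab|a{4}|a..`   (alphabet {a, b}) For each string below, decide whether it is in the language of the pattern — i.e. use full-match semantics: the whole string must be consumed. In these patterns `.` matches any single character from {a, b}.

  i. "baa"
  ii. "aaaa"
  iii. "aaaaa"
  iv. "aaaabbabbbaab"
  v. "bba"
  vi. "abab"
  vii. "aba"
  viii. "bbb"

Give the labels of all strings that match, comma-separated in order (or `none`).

ii, vii

i → no match
ii → match
iii → no match
iv → no match
v → no match
vi → no match
vii → match
viii → no match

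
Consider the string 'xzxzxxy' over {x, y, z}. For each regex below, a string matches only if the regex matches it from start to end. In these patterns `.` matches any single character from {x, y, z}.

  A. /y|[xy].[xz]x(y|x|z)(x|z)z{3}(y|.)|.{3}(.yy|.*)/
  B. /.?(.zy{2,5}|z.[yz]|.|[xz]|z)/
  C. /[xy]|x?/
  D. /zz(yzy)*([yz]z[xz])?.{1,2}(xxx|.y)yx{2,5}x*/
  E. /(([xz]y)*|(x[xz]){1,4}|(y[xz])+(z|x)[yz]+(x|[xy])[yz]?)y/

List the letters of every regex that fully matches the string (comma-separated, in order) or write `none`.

A, E

A → match
B → no match
C → no match
D → no match — must start with 'zz'
E → match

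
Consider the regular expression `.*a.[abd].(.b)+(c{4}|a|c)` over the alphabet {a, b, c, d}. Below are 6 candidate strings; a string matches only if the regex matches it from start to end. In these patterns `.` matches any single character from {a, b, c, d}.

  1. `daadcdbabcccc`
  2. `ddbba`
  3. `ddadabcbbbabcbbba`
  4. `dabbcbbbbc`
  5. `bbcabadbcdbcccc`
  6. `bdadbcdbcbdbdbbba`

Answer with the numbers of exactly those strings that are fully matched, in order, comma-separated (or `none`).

1, 3, 4, 5, 6

1 → match
2. `ddbba` → no match
3 → match
4. `dabbcbbbbc` → match
5 → match
6 → match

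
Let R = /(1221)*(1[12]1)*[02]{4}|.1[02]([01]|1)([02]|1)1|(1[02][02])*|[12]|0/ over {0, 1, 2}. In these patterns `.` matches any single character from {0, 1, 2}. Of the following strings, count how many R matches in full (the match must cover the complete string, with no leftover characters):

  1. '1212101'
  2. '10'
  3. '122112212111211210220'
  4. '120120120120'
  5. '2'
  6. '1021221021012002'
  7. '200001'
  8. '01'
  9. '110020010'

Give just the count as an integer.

2

1 → no match
2 → no match
3 → no match
4 → match
5 → match
6 → no match
7 → no match
8 → no match
9 → no match
Total matched: 2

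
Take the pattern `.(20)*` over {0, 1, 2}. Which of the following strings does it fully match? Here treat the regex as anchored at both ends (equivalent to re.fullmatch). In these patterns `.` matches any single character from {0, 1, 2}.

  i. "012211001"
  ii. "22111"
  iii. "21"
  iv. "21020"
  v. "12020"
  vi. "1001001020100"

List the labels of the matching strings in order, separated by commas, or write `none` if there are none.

v

i → no match
ii → no match
iii → no match
iv → no match
v → match
vi → no match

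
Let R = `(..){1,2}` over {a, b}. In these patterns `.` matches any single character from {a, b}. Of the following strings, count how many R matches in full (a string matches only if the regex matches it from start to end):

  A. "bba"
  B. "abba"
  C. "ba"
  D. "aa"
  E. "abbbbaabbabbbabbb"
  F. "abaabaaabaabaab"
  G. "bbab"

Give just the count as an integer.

A. "bba" → no match
B. "abba" → match
C. "ba" → match
D. "aa" → match
E → no match
F → no match
G. "bbab" → match
Total matched: 4

4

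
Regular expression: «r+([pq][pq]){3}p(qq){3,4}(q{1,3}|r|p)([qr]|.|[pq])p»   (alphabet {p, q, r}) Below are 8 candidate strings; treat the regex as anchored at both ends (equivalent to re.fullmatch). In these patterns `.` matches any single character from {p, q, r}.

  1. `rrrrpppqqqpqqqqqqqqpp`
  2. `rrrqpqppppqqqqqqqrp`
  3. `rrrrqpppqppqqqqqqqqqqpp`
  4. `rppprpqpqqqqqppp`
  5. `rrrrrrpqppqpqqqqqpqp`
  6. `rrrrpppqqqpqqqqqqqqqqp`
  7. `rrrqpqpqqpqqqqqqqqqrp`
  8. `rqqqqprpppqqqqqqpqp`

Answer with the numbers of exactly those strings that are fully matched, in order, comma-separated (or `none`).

1, 2, 3, 6, 7

1 → match
2 → match
3 → match
4 → no match
5 → no match
6 → match
7 → match
8 → no match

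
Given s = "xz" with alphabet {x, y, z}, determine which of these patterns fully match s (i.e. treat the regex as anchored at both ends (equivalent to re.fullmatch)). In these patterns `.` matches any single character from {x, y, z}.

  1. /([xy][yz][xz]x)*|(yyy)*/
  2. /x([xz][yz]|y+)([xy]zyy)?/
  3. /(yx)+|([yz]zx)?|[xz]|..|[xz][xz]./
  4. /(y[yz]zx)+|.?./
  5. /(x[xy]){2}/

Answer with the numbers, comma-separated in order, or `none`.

3, 4

1 → no match
2 → no match
3 → match
4 → match
5 → no match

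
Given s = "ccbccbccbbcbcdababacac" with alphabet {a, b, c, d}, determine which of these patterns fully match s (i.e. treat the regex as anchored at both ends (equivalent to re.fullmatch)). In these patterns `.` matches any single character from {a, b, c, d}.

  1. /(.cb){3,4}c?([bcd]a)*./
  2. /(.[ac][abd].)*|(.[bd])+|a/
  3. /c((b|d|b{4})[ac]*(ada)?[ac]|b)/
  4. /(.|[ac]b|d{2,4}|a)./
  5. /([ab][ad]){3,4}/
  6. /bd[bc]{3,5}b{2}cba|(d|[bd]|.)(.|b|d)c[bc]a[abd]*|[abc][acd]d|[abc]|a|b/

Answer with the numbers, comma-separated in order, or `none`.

1 → match
2 → no match
3 → no match
4 → no match
5 → no match
6 → no match

1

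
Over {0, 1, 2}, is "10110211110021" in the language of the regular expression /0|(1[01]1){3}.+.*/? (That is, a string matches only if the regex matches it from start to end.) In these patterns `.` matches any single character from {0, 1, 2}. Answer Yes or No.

No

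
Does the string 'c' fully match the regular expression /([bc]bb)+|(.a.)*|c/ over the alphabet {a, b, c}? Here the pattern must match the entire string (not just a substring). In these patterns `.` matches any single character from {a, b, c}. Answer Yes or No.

Yes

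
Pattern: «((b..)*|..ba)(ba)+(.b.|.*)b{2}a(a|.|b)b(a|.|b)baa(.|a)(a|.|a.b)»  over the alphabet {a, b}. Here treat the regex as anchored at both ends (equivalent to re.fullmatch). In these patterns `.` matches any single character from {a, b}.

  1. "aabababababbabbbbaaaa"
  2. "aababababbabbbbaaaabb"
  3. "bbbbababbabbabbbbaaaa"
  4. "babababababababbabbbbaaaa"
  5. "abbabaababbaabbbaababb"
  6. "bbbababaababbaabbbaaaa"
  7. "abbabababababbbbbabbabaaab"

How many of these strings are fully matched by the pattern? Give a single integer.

1 → match
2 → match
3 → match
4 → match
5 → match
6 → match
7 → match
Total matched: 7

7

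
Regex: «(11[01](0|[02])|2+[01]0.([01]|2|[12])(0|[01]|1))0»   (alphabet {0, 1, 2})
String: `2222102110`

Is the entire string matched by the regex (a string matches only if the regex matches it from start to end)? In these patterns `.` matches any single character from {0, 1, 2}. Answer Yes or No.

Yes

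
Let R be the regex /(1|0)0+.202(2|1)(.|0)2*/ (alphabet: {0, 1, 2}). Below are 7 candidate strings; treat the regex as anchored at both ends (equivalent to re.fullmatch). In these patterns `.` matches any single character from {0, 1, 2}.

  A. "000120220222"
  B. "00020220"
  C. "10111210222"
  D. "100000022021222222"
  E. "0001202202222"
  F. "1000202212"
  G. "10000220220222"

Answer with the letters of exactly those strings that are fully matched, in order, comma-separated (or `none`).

A, B, D, E, F, G

A → match
B → match
C → no match
D → match
E → match
F → match
G → match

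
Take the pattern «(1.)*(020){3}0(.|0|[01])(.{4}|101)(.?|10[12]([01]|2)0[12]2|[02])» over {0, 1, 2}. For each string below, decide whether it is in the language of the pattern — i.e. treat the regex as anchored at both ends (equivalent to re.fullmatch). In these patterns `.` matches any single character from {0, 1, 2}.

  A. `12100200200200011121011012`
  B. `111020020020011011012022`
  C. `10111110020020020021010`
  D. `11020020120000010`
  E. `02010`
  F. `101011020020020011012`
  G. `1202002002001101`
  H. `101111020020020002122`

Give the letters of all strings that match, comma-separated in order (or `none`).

A → match
B → no match
C → match
D → no match
E → no match
F → match
G → match
H → match

A, C, F, G, H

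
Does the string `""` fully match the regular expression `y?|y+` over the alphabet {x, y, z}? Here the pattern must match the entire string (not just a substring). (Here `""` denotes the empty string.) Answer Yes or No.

Yes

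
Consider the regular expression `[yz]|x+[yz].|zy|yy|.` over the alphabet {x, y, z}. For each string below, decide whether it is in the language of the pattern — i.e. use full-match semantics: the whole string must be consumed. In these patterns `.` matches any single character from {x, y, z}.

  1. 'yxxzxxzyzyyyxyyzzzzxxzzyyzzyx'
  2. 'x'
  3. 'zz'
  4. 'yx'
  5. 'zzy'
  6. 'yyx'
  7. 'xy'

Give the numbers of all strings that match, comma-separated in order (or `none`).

2

1 → no match
2. 'x' → match
3. 'zz' → no match
4. 'yx' → no match
5. 'zzy' → no match
6. 'yyx' → no match
7. 'xy' → no match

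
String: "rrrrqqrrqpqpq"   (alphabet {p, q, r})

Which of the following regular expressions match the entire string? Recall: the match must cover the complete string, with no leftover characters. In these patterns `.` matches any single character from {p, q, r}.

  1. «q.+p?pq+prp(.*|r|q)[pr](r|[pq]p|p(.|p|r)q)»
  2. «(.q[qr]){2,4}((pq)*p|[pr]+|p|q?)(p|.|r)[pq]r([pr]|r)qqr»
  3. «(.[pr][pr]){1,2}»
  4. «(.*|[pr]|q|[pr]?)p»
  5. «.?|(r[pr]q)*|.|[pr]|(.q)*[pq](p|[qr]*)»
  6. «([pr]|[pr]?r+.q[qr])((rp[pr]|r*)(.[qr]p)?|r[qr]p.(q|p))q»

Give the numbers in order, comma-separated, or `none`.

1 → no match — must start with "q"
2 → no match — must end with "qqr"
3 → no match
4 → no match — must end with "p"
5 → no match
6 → match

6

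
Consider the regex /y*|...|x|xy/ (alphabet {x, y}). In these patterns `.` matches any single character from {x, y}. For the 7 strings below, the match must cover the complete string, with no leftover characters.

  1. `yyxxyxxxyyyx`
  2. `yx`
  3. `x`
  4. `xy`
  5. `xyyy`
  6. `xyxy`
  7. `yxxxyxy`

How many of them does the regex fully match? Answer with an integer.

2

1 → no match
2 → no match
3 → match
4 → match
5 → no match
6 → no match
7 → no match
Total matched: 2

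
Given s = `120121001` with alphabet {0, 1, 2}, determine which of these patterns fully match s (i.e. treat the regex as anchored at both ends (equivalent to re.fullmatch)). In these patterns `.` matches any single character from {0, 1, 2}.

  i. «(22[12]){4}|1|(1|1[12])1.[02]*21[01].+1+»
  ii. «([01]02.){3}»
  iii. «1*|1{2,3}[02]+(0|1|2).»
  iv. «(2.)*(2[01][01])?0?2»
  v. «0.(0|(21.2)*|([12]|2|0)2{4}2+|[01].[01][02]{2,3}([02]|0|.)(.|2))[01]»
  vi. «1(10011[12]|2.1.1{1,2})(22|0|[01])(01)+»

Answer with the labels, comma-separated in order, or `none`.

vi

i → no match
ii → no match
iii → no match
iv → no match — must end with `2`
v → no match — must start with `0`
vi → match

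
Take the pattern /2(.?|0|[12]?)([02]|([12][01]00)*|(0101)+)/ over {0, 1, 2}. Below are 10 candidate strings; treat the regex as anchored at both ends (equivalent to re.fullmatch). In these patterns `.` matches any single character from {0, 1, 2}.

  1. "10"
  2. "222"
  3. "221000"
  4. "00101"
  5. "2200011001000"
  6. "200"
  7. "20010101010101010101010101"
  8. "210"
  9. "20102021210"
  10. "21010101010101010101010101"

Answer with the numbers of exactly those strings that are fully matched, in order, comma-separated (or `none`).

2, 3, 5, 6, 7, 8, 10

1 → no match — must start with "2"
2 → match
3 → match
4 → no match — must start with "2"
5 → match
6 → match
7 → match
8 → match
9 → no match
10 → match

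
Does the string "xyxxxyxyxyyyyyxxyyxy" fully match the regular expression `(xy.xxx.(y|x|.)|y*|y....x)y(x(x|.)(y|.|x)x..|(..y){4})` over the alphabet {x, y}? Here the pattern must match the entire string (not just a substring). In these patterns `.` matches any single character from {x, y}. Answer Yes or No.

No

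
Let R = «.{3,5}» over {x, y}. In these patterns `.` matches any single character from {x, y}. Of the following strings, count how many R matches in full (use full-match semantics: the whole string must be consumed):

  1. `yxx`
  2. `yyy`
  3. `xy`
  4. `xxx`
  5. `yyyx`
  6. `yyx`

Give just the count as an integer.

1. `yxx` → match
2. `yyy` → match
3. `xy` → no match
4. `xxx` → match
5. `yyyx` → match
6. `yyx` → match
Total matched: 5

5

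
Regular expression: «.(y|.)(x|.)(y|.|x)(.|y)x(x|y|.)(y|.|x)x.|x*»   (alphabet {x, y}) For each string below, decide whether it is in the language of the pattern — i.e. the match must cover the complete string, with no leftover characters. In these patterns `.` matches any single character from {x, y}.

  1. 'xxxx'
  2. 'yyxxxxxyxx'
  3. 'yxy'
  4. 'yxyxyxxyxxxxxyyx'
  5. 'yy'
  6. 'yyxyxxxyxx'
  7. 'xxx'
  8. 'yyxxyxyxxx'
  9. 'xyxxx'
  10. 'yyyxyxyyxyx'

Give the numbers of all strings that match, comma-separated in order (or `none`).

1 → match
2 → match
3 → no match
4 → no match
5 → no match
6 → match
7 → match
8 → match
9 → no match
10 → no match

1, 2, 6, 7, 8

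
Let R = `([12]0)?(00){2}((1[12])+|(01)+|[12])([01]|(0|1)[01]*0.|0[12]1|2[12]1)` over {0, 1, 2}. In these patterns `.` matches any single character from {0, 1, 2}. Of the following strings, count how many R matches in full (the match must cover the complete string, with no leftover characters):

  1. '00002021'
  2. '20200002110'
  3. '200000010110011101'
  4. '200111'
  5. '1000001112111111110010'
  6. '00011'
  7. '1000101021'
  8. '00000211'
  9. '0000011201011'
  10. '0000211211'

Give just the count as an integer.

2

1 → match
2 → no match
3 → match
4 → no match
5 → no match
6 → no match
7 → no match
8 → no match
9 → no match
10 → no match
Total matched: 2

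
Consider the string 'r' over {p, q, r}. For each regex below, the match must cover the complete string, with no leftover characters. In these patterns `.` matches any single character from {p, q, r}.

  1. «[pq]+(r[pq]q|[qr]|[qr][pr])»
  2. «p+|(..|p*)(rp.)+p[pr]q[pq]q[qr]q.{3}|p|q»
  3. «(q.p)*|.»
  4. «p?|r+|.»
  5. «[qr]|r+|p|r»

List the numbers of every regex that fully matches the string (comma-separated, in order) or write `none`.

3, 4, 5

1 → no match
2 → no match
3 → match
4 → match
5 → match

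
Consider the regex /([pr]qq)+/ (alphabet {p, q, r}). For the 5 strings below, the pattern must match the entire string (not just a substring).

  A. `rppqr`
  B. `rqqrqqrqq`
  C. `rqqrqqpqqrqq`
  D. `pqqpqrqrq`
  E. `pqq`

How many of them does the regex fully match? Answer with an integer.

3

A → no match — must end with `qq`
B → match
C → match
D → no match — must end with `qq`
E → match
Total matched: 3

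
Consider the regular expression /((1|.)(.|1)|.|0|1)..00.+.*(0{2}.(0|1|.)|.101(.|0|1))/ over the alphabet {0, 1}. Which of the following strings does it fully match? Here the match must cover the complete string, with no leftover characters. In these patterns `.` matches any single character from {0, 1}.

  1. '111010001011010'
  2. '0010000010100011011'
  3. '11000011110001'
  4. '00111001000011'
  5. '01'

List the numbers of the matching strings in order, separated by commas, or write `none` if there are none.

2, 3

1 → no match
2 → match
3 → match
4 → no match
5. '01' → no match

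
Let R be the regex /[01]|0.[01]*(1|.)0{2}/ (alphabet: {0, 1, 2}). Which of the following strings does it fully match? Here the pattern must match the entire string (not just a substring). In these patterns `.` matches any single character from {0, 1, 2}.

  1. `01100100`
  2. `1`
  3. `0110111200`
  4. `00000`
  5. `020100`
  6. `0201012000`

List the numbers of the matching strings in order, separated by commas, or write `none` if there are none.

1, 2, 3, 4, 5

1 → match
2 → match
3 → match
4 → match
5 → match
6 → no match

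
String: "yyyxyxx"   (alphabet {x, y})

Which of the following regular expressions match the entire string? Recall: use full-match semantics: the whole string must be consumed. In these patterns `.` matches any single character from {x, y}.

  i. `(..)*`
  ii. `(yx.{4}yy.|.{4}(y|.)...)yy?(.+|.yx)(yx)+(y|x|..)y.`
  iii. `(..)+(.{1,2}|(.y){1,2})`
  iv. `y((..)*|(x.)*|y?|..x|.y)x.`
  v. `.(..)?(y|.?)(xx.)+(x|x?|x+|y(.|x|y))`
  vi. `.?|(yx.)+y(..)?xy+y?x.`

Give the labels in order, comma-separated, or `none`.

i → no match
ii → no match
iii → match
iv → match
v → no match
vi → no match

iii, iv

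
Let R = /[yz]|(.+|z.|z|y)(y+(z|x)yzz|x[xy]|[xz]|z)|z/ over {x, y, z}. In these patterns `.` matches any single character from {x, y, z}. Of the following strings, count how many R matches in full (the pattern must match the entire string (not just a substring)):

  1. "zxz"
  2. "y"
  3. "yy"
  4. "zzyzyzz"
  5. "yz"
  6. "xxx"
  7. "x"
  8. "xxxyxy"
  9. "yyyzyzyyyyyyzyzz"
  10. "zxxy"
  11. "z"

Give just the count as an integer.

9

1. "zxz" → match
2. "y" → match
3. "yy" → no match
4. "zzyzyzz" → match
5. "yz" → match
6. "xxx" → match
7. "x" → no match
8. "xxxyxy" → match
9 → match
10. "zxxy" → match
11. "z" → match
Total matched: 9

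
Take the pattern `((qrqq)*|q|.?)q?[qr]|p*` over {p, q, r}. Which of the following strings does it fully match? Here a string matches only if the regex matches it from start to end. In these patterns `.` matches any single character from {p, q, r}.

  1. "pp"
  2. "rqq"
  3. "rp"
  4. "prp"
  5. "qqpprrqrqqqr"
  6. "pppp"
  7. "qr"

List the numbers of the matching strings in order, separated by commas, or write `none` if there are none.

1, 2, 6, 7

1 → match
2 → match
3 → no match
4 → no match
5 → no match
6 → match
7 → match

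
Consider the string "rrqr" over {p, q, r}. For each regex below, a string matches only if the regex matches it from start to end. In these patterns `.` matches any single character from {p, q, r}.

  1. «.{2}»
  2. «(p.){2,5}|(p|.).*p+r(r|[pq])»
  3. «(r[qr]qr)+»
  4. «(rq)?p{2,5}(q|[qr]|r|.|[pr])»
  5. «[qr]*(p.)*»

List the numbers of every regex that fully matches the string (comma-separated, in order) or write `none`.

1 → no match
2 → no match
3 → match
4 → no match
5 → match

3, 5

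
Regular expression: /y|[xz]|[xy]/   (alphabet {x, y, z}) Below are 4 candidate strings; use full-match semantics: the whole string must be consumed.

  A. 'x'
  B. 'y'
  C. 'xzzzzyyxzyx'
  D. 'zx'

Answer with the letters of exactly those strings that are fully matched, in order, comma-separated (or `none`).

A, B

A → match
B → match
C → no match
D → no match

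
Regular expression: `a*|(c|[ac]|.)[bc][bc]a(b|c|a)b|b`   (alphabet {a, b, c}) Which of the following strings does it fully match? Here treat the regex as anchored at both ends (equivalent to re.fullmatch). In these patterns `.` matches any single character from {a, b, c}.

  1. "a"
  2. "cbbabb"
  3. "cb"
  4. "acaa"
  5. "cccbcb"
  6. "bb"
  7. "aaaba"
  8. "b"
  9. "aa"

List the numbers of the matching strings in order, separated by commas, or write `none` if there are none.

1 → match
2 → match
3 → no match
4 → no match
5 → no match
6 → no match
7 → no match
8 → match
9 → match

1, 2, 8, 9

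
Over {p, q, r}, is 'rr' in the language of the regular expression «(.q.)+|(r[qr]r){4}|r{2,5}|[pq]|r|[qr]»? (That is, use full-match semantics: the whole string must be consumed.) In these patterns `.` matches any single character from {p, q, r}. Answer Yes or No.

Yes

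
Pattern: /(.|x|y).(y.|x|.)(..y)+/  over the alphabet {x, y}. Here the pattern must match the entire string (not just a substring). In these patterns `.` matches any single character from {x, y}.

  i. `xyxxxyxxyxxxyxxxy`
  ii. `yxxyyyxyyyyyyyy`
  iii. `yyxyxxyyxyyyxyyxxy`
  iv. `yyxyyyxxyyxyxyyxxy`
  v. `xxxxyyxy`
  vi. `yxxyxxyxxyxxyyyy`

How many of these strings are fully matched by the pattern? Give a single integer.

i → no match
ii → match
iii → no match
iv → match
v → no match
vi → no match
Total matched: 2

2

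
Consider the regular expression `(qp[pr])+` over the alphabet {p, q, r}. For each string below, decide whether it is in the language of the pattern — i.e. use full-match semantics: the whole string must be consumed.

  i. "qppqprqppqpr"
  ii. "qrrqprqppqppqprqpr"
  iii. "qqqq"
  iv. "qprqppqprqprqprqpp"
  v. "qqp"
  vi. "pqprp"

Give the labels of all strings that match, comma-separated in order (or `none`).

i → match
ii → no match — must start with "qp"
iii → no match — must start with "qp"
iv → match
v → no match — must start with "qp"
vi → no match — must start with "qp"

i, iv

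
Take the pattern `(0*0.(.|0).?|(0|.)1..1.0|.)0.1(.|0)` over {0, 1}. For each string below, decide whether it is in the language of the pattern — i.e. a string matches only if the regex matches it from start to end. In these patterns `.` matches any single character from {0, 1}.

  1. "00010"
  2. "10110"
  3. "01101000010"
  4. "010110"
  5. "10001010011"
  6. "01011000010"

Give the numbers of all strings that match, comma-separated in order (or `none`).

1. "00010" → match
2. "10110" → match
3. "01101000010" → match
4. "010110" → no match
5. "10001010011" → no match
6. "01011000010" → match

1, 2, 3, 6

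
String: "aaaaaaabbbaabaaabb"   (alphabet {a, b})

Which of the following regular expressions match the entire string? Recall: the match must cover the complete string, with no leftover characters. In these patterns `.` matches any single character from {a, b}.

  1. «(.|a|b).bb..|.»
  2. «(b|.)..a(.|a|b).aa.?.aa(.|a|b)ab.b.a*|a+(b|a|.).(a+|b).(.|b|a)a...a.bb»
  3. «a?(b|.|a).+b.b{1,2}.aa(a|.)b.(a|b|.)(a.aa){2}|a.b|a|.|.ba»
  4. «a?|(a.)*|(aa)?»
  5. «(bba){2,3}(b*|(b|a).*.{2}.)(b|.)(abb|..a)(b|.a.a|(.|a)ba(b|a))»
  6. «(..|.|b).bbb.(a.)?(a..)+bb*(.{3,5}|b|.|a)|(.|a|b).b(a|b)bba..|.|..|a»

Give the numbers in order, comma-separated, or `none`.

2

1 → no match
2 → match
3 → no match
4 → no match
5 → no match — must start with "bba"
6 → no match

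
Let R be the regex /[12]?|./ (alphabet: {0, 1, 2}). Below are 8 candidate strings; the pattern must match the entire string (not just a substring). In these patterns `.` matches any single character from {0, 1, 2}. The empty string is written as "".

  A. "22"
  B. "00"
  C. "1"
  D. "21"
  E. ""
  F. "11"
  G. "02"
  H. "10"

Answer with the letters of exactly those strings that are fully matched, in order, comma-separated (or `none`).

C, E

A → no match
B → no match
C → match
D → no match
E → match
F → no match
G → no match
H → no match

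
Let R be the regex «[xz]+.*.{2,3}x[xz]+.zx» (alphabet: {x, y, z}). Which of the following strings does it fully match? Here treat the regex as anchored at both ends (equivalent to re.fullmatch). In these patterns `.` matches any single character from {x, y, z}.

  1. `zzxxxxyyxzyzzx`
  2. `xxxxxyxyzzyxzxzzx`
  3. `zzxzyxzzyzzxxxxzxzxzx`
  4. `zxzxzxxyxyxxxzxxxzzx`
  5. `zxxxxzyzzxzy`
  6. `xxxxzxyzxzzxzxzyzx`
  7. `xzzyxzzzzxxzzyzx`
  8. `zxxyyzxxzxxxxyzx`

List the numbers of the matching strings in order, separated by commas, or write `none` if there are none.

2, 3, 4, 6, 7, 8

1 → no match
2 → match
3 → match
4 → match
5 → no match — must end with `zx`
6 → match
7 → match
8 → match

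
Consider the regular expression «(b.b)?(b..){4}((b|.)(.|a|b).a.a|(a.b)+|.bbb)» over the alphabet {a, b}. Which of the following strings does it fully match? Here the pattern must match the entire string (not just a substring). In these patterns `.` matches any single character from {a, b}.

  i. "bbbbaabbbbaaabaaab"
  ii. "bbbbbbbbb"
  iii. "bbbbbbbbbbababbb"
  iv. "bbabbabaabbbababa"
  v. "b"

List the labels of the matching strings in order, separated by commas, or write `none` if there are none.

iii

i → no match
ii → no match
iii → match
iv → no match
v → no match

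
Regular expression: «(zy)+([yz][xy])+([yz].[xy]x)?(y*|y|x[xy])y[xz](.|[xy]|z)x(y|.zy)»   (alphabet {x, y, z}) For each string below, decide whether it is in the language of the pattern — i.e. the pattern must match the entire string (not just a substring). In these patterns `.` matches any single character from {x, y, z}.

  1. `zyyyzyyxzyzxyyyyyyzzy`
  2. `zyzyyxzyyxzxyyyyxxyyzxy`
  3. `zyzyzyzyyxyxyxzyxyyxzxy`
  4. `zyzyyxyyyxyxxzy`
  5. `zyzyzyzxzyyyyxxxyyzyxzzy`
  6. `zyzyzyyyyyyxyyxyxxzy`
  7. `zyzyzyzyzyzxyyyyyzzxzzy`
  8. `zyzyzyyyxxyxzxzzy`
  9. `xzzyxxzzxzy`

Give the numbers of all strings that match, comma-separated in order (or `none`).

1 → no match
2 → no match
3 → match
4 → match
5 → match
6 → match
7 → match
8 → match
9 → no match — must start with `zy`

3, 4, 5, 6, 7, 8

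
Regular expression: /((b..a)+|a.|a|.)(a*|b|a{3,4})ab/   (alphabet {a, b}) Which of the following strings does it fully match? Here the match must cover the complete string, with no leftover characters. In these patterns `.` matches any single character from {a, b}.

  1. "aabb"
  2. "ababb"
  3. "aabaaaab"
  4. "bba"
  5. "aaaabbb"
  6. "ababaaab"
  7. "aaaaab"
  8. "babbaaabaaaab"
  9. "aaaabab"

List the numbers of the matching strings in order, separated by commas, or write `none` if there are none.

7

1 → no match — must end with "ab"
2 → no match — must end with "ab"
3 → no match
4 → no match — must end with "ab"
5 → no match — must end with "ab"
6 → no match
7 → match
8 → no match
9 → no match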